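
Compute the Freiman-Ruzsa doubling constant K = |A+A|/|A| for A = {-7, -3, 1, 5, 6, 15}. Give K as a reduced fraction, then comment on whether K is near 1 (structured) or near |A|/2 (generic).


|A| = 6.
Compute A + A by enumerating all 36 pairs.
A + A = {-14, -10, -6, -2, -1, 2, 3, 6, 7, 8, 10, 11, 12, 16, 20, 21, 30}, so |A + A| = 17.
K = |A + A| / |A| = 17/6 (already in lowest terms) ≈ 2.8333.
Reference: AP of size 6 gives K = 11/6 ≈ 1.8333; a fully generic set of size 6 gives K ≈ 3.5000.

|A| = 6, |A + A| = 17, K = 17/6.


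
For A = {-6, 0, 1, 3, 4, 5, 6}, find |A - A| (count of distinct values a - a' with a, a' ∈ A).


A - A = {a - a' : a, a' ∈ A}; |A| = 7.
Bounds: 2|A|-1 ≤ |A - A| ≤ |A|² - |A| + 1, i.e. 13 ≤ |A - A| ≤ 43.
Note: 0 ∈ A - A always (from a - a). The set is symmetric: if d ∈ A - A then -d ∈ A - A.
Enumerate nonzero differences d = a - a' with a > a' (then include -d):
Positive differences: {1, 2, 3, 4, 5, 6, 7, 9, 10, 11, 12}
Full difference set: {0} ∪ (positive diffs) ∪ (negative diffs).
|A - A| = 1 + 2·11 = 23 (matches direct enumeration: 23).

|A - A| = 23


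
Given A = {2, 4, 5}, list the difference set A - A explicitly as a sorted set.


A - A = {a - a' : a, a' ∈ A}.
Compute a - a' for each ordered pair (a, a'):
a = 2: 2-2=0, 2-4=-2, 2-5=-3
a = 4: 4-2=2, 4-4=0, 4-5=-1
a = 5: 5-2=3, 5-4=1, 5-5=0
Collecting distinct values (and noting 0 appears from a-a):
A - A = {-3, -2, -1, 0, 1, 2, 3}
|A - A| = 7

A - A = {-3, -2, -1, 0, 1, 2, 3}


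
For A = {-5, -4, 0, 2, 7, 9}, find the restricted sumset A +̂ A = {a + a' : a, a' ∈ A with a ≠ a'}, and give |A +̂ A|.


Restricted sumset: A +̂ A = {a + a' : a ∈ A, a' ∈ A, a ≠ a'}.
Equivalently, take A + A and drop any sum 2a that is achievable ONLY as a + a for a ∈ A (i.e. sums representable only with equal summands).
Enumerate pairs (a, a') with a < a' (symmetric, so each unordered pair gives one sum; this covers all a ≠ a'):
  -5 + -4 = -9
  -5 + 0 = -5
  -5 + 2 = -3
  -5 + 7 = 2
  -5 + 9 = 4
  -4 + 0 = -4
  -4 + 2 = -2
  -4 + 7 = 3
  -4 + 9 = 5
  0 + 2 = 2
  0 + 7 = 7
  0 + 9 = 9
  2 + 7 = 9
  2 + 9 = 11
  7 + 9 = 16
Collected distinct sums: {-9, -5, -4, -3, -2, 2, 3, 4, 5, 7, 9, 11, 16}
|A +̂ A| = 13
(Reference bound: |A +̂ A| ≥ 2|A| - 3 for |A| ≥ 2, with |A| = 6 giving ≥ 9.)

|A +̂ A| = 13


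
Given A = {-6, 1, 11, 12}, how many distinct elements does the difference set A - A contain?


A - A = {a - a' : a, a' ∈ A}; |A| = 4.
Bounds: 2|A|-1 ≤ |A - A| ≤ |A|² - |A| + 1, i.e. 7 ≤ |A - A| ≤ 13.
Note: 0 ∈ A - A always (from a - a). The set is symmetric: if d ∈ A - A then -d ∈ A - A.
Enumerate nonzero differences d = a - a' with a > a' (then include -d):
Positive differences: {1, 7, 10, 11, 17, 18}
Full difference set: {0} ∪ (positive diffs) ∪ (negative diffs).
|A - A| = 1 + 2·6 = 13 (matches direct enumeration: 13).

|A - A| = 13


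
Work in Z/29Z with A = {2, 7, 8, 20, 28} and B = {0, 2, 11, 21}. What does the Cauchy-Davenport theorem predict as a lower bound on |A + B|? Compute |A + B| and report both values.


Cauchy-Davenport: |A + B| ≥ min(p, |A| + |B| - 1) for A, B nonempty in Z/pZ.
|A| = 5, |B| = 4, p = 29.
CD lower bound = min(29, 5 + 4 - 1) = min(29, 8) = 8.
Compute A + B mod 29 directly:
a = 2: 2+0=2, 2+2=4, 2+11=13, 2+21=23
a = 7: 7+0=7, 7+2=9, 7+11=18, 7+21=28
a = 8: 8+0=8, 8+2=10, 8+11=19, 8+21=0
a = 20: 20+0=20, 20+2=22, 20+11=2, 20+21=12
a = 28: 28+0=28, 28+2=1, 28+11=10, 28+21=20
A + B = {0, 1, 2, 4, 7, 8, 9, 10, 12, 13, 18, 19, 20, 22, 23, 28}, so |A + B| = 16.
Verify: 16 ≥ 8? Yes ✓.

CD lower bound = 8, actual |A + B| = 16.


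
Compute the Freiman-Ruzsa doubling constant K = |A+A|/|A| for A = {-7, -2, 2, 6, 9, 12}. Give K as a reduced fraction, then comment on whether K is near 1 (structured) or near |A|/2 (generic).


|A| = 6.
Compute A + A by enumerating all 36 pairs.
A + A = {-14, -9, -5, -4, -1, 0, 2, 4, 5, 7, 8, 10, 11, 12, 14, 15, 18, 21, 24}, so |A + A| = 19.
K = |A + A| / |A| = 19/6 (already in lowest terms) ≈ 3.1667.
Reference: AP of size 6 gives K = 11/6 ≈ 1.8333; a fully generic set of size 6 gives K ≈ 3.5000.

|A| = 6, |A + A| = 19, K = 19/6.


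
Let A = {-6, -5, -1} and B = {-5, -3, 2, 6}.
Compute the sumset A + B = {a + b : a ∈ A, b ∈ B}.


A + B = {a + b : a ∈ A, b ∈ B}.
Enumerate all |A|·|B| = 3·4 = 12 pairs (a, b) and collect distinct sums.
a = -6: -6+-5=-11, -6+-3=-9, -6+2=-4, -6+6=0
a = -5: -5+-5=-10, -5+-3=-8, -5+2=-3, -5+6=1
a = -1: -1+-5=-6, -1+-3=-4, -1+2=1, -1+6=5
Collecting distinct sums: A + B = {-11, -10, -9, -8, -6, -4, -3, 0, 1, 5}
|A + B| = 10

A + B = {-11, -10, -9, -8, -6, -4, -3, 0, 1, 5}


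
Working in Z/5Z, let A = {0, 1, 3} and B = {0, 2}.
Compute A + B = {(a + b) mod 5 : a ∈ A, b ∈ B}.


Work in Z/5Z: reduce every sum a + b modulo 5.
Enumerate all 6 pairs:
a = 0: 0+0=0, 0+2=2
a = 1: 1+0=1, 1+2=3
a = 3: 3+0=3, 3+2=0
Distinct residues collected: {0, 1, 2, 3}
|A + B| = 4 (out of 5 total residues).

A + B = {0, 1, 2, 3}


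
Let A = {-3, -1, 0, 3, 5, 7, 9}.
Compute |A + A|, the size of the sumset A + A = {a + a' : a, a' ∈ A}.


A + A = {a + a' : a, a' ∈ A}; |A| = 7.
General bounds: 2|A| - 1 ≤ |A + A| ≤ |A|(|A|+1)/2, i.e. 13 ≤ |A + A| ≤ 28.
Lower bound 2|A|-1 is attained iff A is an arithmetic progression.
Enumerate sums a + a' for a ≤ a' (symmetric, so this suffices):
a = -3: -3+-3=-6, -3+-1=-4, -3+0=-3, -3+3=0, -3+5=2, -3+7=4, -3+9=6
a = -1: -1+-1=-2, -1+0=-1, -1+3=2, -1+5=4, -1+7=6, -1+9=8
a = 0: 0+0=0, 0+3=3, 0+5=5, 0+7=7, 0+9=9
a = 3: 3+3=6, 3+5=8, 3+7=10, 3+9=12
a = 5: 5+5=10, 5+7=12, 5+9=14
a = 7: 7+7=14, 7+9=16
a = 9: 9+9=18
Distinct sums: {-6, -4, -3, -2, -1, 0, 2, 3, 4, 5, 6, 7, 8, 9, 10, 12, 14, 16, 18}
|A + A| = 19

|A + A| = 19


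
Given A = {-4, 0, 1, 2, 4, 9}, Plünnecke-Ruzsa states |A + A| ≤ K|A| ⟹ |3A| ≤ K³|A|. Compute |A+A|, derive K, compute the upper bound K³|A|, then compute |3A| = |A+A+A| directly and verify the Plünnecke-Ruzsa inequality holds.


|A| = 6.
Step 1: Compute A + A by enumerating all 36 pairs.
A + A = {-8, -4, -3, -2, 0, 1, 2, 3, 4, 5, 6, 8, 9, 10, 11, 13, 18}, so |A + A| = 17.
Step 2: Doubling constant K = |A + A|/|A| = 17/6 = 17/6 ≈ 2.8333.
Step 3: Plünnecke-Ruzsa gives |3A| ≤ K³·|A| = (2.8333)³ · 6 ≈ 136.4722.
Step 4: Compute 3A = A + A + A directly by enumerating all triples (a,b,c) ∈ A³; |3A| = 30.
Step 5: Check 30 ≤ 136.4722? Yes ✓.

K = 17/6, Plünnecke-Ruzsa bound K³|A| ≈ 136.4722, |3A| = 30, inequality holds.


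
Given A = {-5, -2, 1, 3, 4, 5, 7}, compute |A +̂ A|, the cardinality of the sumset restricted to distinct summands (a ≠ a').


Restricted sumset: A +̂ A = {a + a' : a ∈ A, a' ∈ A, a ≠ a'}.
Equivalently, take A + A and drop any sum 2a that is achievable ONLY as a + a for a ∈ A (i.e. sums representable only with equal summands).
Enumerate pairs (a, a') with a < a' (symmetric, so each unordered pair gives one sum; this covers all a ≠ a'):
  -5 + -2 = -7
  -5 + 1 = -4
  -5 + 3 = -2
  -5 + 4 = -1
  -5 + 5 = 0
  -5 + 7 = 2
  -2 + 1 = -1
  -2 + 3 = 1
  -2 + 4 = 2
  -2 + 5 = 3
  -2 + 7 = 5
  1 + 3 = 4
  1 + 4 = 5
  1 + 5 = 6
  1 + 7 = 8
  3 + 4 = 7
  3 + 5 = 8
  3 + 7 = 10
  4 + 5 = 9
  4 + 7 = 11
  5 + 7 = 12
Collected distinct sums: {-7, -4, -2, -1, 0, 1, 2, 3, 4, 5, 6, 7, 8, 9, 10, 11, 12}
|A +̂ A| = 17
(Reference bound: |A +̂ A| ≥ 2|A| - 3 for |A| ≥ 2, with |A| = 7 giving ≥ 11.)

|A +̂ A| = 17


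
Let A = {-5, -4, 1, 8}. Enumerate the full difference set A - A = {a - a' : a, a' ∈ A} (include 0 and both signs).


A - A = {a - a' : a, a' ∈ A}.
Compute a - a' for each ordered pair (a, a'):
a = -5: -5--5=0, -5--4=-1, -5-1=-6, -5-8=-13
a = -4: -4--5=1, -4--4=0, -4-1=-5, -4-8=-12
a = 1: 1--5=6, 1--4=5, 1-1=0, 1-8=-7
a = 8: 8--5=13, 8--4=12, 8-1=7, 8-8=0
Collecting distinct values (and noting 0 appears from a-a):
A - A = {-13, -12, -7, -6, -5, -1, 0, 1, 5, 6, 7, 12, 13}
|A - A| = 13

A - A = {-13, -12, -7, -6, -5, -1, 0, 1, 5, 6, 7, 12, 13}


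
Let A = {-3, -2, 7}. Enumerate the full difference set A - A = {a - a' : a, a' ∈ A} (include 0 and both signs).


A - A = {a - a' : a, a' ∈ A}.
Compute a - a' for each ordered pair (a, a'):
a = -3: -3--3=0, -3--2=-1, -3-7=-10
a = -2: -2--3=1, -2--2=0, -2-7=-9
a = 7: 7--3=10, 7--2=9, 7-7=0
Collecting distinct values (and noting 0 appears from a-a):
A - A = {-10, -9, -1, 0, 1, 9, 10}
|A - A| = 7

A - A = {-10, -9, -1, 0, 1, 9, 10}


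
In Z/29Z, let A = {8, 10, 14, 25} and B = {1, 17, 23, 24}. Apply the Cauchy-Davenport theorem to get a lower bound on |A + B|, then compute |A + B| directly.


Cauchy-Davenport: |A + B| ≥ min(p, |A| + |B| - 1) for A, B nonempty in Z/pZ.
|A| = 4, |B| = 4, p = 29.
CD lower bound = min(29, 4 + 4 - 1) = min(29, 7) = 7.
Compute A + B mod 29 directly:
a = 8: 8+1=9, 8+17=25, 8+23=2, 8+24=3
a = 10: 10+1=11, 10+17=27, 10+23=4, 10+24=5
a = 14: 14+1=15, 14+17=2, 14+23=8, 14+24=9
a = 25: 25+1=26, 25+17=13, 25+23=19, 25+24=20
A + B = {2, 3, 4, 5, 8, 9, 11, 13, 15, 19, 20, 25, 26, 27}, so |A + B| = 14.
Verify: 14 ≥ 7? Yes ✓.

CD lower bound = 7, actual |A + B| = 14.


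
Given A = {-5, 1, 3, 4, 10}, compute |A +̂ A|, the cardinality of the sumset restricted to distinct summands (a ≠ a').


Restricted sumset: A +̂ A = {a + a' : a ∈ A, a' ∈ A, a ≠ a'}.
Equivalently, take A + A and drop any sum 2a that is achievable ONLY as a + a for a ∈ A (i.e. sums representable only with equal summands).
Enumerate pairs (a, a') with a < a' (symmetric, so each unordered pair gives one sum; this covers all a ≠ a'):
  -5 + 1 = -4
  -5 + 3 = -2
  -5 + 4 = -1
  -5 + 10 = 5
  1 + 3 = 4
  1 + 4 = 5
  1 + 10 = 11
  3 + 4 = 7
  3 + 10 = 13
  4 + 10 = 14
Collected distinct sums: {-4, -2, -1, 4, 5, 7, 11, 13, 14}
|A +̂ A| = 9
(Reference bound: |A +̂ A| ≥ 2|A| - 3 for |A| ≥ 2, with |A| = 5 giving ≥ 7.)

|A +̂ A| = 9


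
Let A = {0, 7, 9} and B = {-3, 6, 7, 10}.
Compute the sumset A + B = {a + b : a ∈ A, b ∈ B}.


A + B = {a + b : a ∈ A, b ∈ B}.
Enumerate all |A|·|B| = 3·4 = 12 pairs (a, b) and collect distinct sums.
a = 0: 0+-3=-3, 0+6=6, 0+7=7, 0+10=10
a = 7: 7+-3=4, 7+6=13, 7+7=14, 7+10=17
a = 9: 9+-3=6, 9+6=15, 9+7=16, 9+10=19
Collecting distinct sums: A + B = {-3, 4, 6, 7, 10, 13, 14, 15, 16, 17, 19}
|A + B| = 11

A + B = {-3, 4, 6, 7, 10, 13, 14, 15, 16, 17, 19}


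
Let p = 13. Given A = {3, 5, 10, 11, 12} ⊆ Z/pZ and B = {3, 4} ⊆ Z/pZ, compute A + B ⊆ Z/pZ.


Work in Z/13Z: reduce every sum a + b modulo 13.
Enumerate all 10 pairs:
a = 3: 3+3=6, 3+4=7
a = 5: 5+3=8, 5+4=9
a = 10: 10+3=0, 10+4=1
a = 11: 11+3=1, 11+4=2
a = 12: 12+3=2, 12+4=3
Distinct residues collected: {0, 1, 2, 3, 6, 7, 8, 9}
|A + B| = 8 (out of 13 total residues).

A + B = {0, 1, 2, 3, 6, 7, 8, 9}


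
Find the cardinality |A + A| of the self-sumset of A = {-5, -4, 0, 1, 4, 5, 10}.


A + A = {a + a' : a, a' ∈ A}; |A| = 7.
General bounds: 2|A| - 1 ≤ |A + A| ≤ |A|(|A|+1)/2, i.e. 13 ≤ |A + A| ≤ 28.
Lower bound 2|A|-1 is attained iff A is an arithmetic progression.
Enumerate sums a + a' for a ≤ a' (symmetric, so this suffices):
a = -5: -5+-5=-10, -5+-4=-9, -5+0=-5, -5+1=-4, -5+4=-1, -5+5=0, -5+10=5
a = -4: -4+-4=-8, -4+0=-4, -4+1=-3, -4+4=0, -4+5=1, -4+10=6
a = 0: 0+0=0, 0+1=1, 0+4=4, 0+5=5, 0+10=10
a = 1: 1+1=2, 1+4=5, 1+5=6, 1+10=11
a = 4: 4+4=8, 4+5=9, 4+10=14
a = 5: 5+5=10, 5+10=15
a = 10: 10+10=20
Distinct sums: {-10, -9, -8, -5, -4, -3, -1, 0, 1, 2, 4, 5, 6, 8, 9, 10, 11, 14, 15, 20}
|A + A| = 20

|A + A| = 20


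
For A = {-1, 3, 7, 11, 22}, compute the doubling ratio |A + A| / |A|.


|A| = 5.
Compute A + A by enumerating all 25 pairs.
A + A = {-2, 2, 6, 10, 14, 18, 21, 22, 25, 29, 33, 44}, so |A + A| = 12.
K = |A + A| / |A| = 12/5 (already in lowest terms) ≈ 2.4000.
Reference: AP of size 5 gives K = 9/5 ≈ 1.8000; a fully generic set of size 5 gives K ≈ 3.0000.

|A| = 5, |A + A| = 12, K = 12/5.


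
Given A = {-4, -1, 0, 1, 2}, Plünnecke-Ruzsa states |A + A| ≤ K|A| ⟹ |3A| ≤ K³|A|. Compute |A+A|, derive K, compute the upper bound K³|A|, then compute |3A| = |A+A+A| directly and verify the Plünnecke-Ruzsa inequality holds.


|A| = 5.
Step 1: Compute A + A by enumerating all 25 pairs.
A + A = {-8, -5, -4, -3, -2, -1, 0, 1, 2, 3, 4}, so |A + A| = 11.
Step 2: Doubling constant K = |A + A|/|A| = 11/5 = 11/5 ≈ 2.2000.
Step 3: Plünnecke-Ruzsa gives |3A| ≤ K³·|A| = (2.2000)³ · 5 ≈ 53.2400.
Step 4: Compute 3A = A + A + A directly by enumerating all triples (a,b,c) ∈ A³; |3A| = 17.
Step 5: Check 17 ≤ 53.2400? Yes ✓.

K = 11/5, Plünnecke-Ruzsa bound K³|A| ≈ 53.2400, |3A| = 17, inequality holds.


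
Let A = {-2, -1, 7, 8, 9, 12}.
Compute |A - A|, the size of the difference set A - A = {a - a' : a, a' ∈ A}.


A - A = {a - a' : a, a' ∈ A}; |A| = 6.
Bounds: 2|A|-1 ≤ |A - A| ≤ |A|² - |A| + 1, i.e. 11 ≤ |A - A| ≤ 31.
Note: 0 ∈ A - A always (from a - a). The set is symmetric: if d ∈ A - A then -d ∈ A - A.
Enumerate nonzero differences d = a - a' with a > a' (then include -d):
Positive differences: {1, 2, 3, 4, 5, 8, 9, 10, 11, 13, 14}
Full difference set: {0} ∪ (positive diffs) ∪ (negative diffs).
|A - A| = 1 + 2·11 = 23 (matches direct enumeration: 23).

|A - A| = 23


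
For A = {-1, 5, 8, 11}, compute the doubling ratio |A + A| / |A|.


|A| = 4.
Compute A + A by enumerating all 16 pairs.
A + A = {-2, 4, 7, 10, 13, 16, 19, 22}, so |A + A| = 8.
K = |A + A| / |A| = 8/4 = 2/1 ≈ 2.0000.
Reference: AP of size 4 gives K = 7/4 ≈ 1.7500; a fully generic set of size 4 gives K ≈ 2.5000.

|A| = 4, |A + A| = 8, K = 8/4 = 2/1.


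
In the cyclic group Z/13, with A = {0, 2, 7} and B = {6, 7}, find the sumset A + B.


Work in Z/13Z: reduce every sum a + b modulo 13.
Enumerate all 6 pairs:
a = 0: 0+6=6, 0+7=7
a = 2: 2+6=8, 2+7=9
a = 7: 7+6=0, 7+7=1
Distinct residues collected: {0, 1, 6, 7, 8, 9}
|A + B| = 6 (out of 13 total residues).

A + B = {0, 1, 6, 7, 8, 9}


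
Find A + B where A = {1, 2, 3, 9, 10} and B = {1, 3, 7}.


A + B = {a + b : a ∈ A, b ∈ B}.
Enumerate all |A|·|B| = 5·3 = 15 pairs (a, b) and collect distinct sums.
a = 1: 1+1=2, 1+3=4, 1+7=8
a = 2: 2+1=3, 2+3=5, 2+7=9
a = 3: 3+1=4, 3+3=6, 3+7=10
a = 9: 9+1=10, 9+3=12, 9+7=16
a = 10: 10+1=11, 10+3=13, 10+7=17
Collecting distinct sums: A + B = {2, 3, 4, 5, 6, 8, 9, 10, 11, 12, 13, 16, 17}
|A + B| = 13

A + B = {2, 3, 4, 5, 6, 8, 9, 10, 11, 12, 13, 16, 17}


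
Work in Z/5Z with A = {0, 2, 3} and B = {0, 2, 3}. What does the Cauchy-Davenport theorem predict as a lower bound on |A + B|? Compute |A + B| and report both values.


Cauchy-Davenport: |A + B| ≥ min(p, |A| + |B| - 1) for A, B nonempty in Z/pZ.
|A| = 3, |B| = 3, p = 5.
CD lower bound = min(5, 3 + 3 - 1) = min(5, 5) = 5.
Compute A + B mod 5 directly:
a = 0: 0+0=0, 0+2=2, 0+3=3
a = 2: 2+0=2, 2+2=4, 2+3=0
a = 3: 3+0=3, 3+2=0, 3+3=1
A + B = {0, 1, 2, 3, 4}, so |A + B| = 5.
Verify: 5 ≥ 5? Yes ✓.

CD lower bound = 5, actual |A + B| = 5.


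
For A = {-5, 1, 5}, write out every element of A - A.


A - A = {a - a' : a, a' ∈ A}.
Compute a - a' for each ordered pair (a, a'):
a = -5: -5--5=0, -5-1=-6, -5-5=-10
a = 1: 1--5=6, 1-1=0, 1-5=-4
a = 5: 5--5=10, 5-1=4, 5-5=0
Collecting distinct values (and noting 0 appears from a-a):
A - A = {-10, -6, -4, 0, 4, 6, 10}
|A - A| = 7

A - A = {-10, -6, -4, 0, 4, 6, 10}


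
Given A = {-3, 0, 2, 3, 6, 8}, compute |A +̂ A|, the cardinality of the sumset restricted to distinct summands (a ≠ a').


Restricted sumset: A +̂ A = {a + a' : a ∈ A, a' ∈ A, a ≠ a'}.
Equivalently, take A + A and drop any sum 2a that is achievable ONLY as a + a for a ∈ A (i.e. sums representable only with equal summands).
Enumerate pairs (a, a') with a < a' (symmetric, so each unordered pair gives one sum; this covers all a ≠ a'):
  -3 + 0 = -3
  -3 + 2 = -1
  -3 + 3 = 0
  -3 + 6 = 3
  -3 + 8 = 5
  0 + 2 = 2
  0 + 3 = 3
  0 + 6 = 6
  0 + 8 = 8
  2 + 3 = 5
  2 + 6 = 8
  2 + 8 = 10
  3 + 6 = 9
  3 + 8 = 11
  6 + 8 = 14
Collected distinct sums: {-3, -1, 0, 2, 3, 5, 6, 8, 9, 10, 11, 14}
|A +̂ A| = 12
(Reference bound: |A +̂ A| ≥ 2|A| - 3 for |A| ≥ 2, with |A| = 6 giving ≥ 9.)

|A +̂ A| = 12


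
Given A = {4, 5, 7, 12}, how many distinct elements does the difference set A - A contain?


A - A = {a - a' : a, a' ∈ A}; |A| = 4.
Bounds: 2|A|-1 ≤ |A - A| ≤ |A|² - |A| + 1, i.e. 7 ≤ |A - A| ≤ 13.
Note: 0 ∈ A - A always (from a - a). The set is symmetric: if d ∈ A - A then -d ∈ A - A.
Enumerate nonzero differences d = a - a' with a > a' (then include -d):
Positive differences: {1, 2, 3, 5, 7, 8}
Full difference set: {0} ∪ (positive diffs) ∪ (negative diffs).
|A - A| = 1 + 2·6 = 13 (matches direct enumeration: 13).

|A - A| = 13


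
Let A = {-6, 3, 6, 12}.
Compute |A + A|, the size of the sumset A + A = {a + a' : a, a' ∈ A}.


A + A = {a + a' : a, a' ∈ A}; |A| = 4.
General bounds: 2|A| - 1 ≤ |A + A| ≤ |A|(|A|+1)/2, i.e. 7 ≤ |A + A| ≤ 10.
Lower bound 2|A|-1 is attained iff A is an arithmetic progression.
Enumerate sums a + a' for a ≤ a' (symmetric, so this suffices):
a = -6: -6+-6=-12, -6+3=-3, -6+6=0, -6+12=6
a = 3: 3+3=6, 3+6=9, 3+12=15
a = 6: 6+6=12, 6+12=18
a = 12: 12+12=24
Distinct sums: {-12, -3, 0, 6, 9, 12, 15, 18, 24}
|A + A| = 9

|A + A| = 9


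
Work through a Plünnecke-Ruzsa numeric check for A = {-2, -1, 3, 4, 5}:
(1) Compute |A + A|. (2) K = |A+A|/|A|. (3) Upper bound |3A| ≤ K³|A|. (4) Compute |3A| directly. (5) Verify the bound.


|A| = 5.
Step 1: Compute A + A by enumerating all 25 pairs.
A + A = {-4, -3, -2, 1, 2, 3, 4, 6, 7, 8, 9, 10}, so |A + A| = 12.
Step 2: Doubling constant K = |A + A|/|A| = 12/5 = 12/5 ≈ 2.4000.
Step 3: Plünnecke-Ruzsa gives |3A| ≤ K³·|A| = (2.4000)³ · 5 ≈ 69.1200.
Step 4: Compute 3A = A + A + A directly by enumerating all triples (a,b,c) ∈ A³; |3A| = 21.
Step 5: Check 21 ≤ 69.1200? Yes ✓.

K = 12/5, Plünnecke-Ruzsa bound K³|A| ≈ 69.1200, |3A| = 21, inequality holds.


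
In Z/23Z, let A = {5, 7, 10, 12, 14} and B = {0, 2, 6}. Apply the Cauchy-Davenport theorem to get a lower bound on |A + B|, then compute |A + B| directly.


Cauchy-Davenport: |A + B| ≥ min(p, |A| + |B| - 1) for A, B nonempty in Z/pZ.
|A| = 5, |B| = 3, p = 23.
CD lower bound = min(23, 5 + 3 - 1) = min(23, 7) = 7.
Compute A + B mod 23 directly:
a = 5: 5+0=5, 5+2=7, 5+6=11
a = 7: 7+0=7, 7+2=9, 7+6=13
a = 10: 10+0=10, 10+2=12, 10+6=16
a = 12: 12+0=12, 12+2=14, 12+6=18
a = 14: 14+0=14, 14+2=16, 14+6=20
A + B = {5, 7, 9, 10, 11, 12, 13, 14, 16, 18, 20}, so |A + B| = 11.
Verify: 11 ≥ 7? Yes ✓.

CD lower bound = 7, actual |A + B| = 11.


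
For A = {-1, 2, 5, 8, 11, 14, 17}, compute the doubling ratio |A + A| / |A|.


|A| = 7.
Compute A + A by enumerating all 49 pairs.
A + A = {-2, 1, 4, 7, 10, 13, 16, 19, 22, 25, 28, 31, 34}, so |A + A| = 13.
K = |A + A| / |A| = 13/7 (already in lowest terms) ≈ 1.8571.
Reference: AP of size 7 gives K = 13/7 ≈ 1.8571; a fully generic set of size 7 gives K ≈ 4.0000.

|A| = 7, |A + A| = 13, K = 13/7.


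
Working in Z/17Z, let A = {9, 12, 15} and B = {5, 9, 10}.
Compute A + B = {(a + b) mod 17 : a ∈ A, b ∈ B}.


Work in Z/17Z: reduce every sum a + b modulo 17.
Enumerate all 9 pairs:
a = 9: 9+5=14, 9+9=1, 9+10=2
a = 12: 12+5=0, 12+9=4, 12+10=5
a = 15: 15+5=3, 15+9=7, 15+10=8
Distinct residues collected: {0, 1, 2, 3, 4, 5, 7, 8, 14}
|A + B| = 9 (out of 17 total residues).

A + B = {0, 1, 2, 3, 4, 5, 7, 8, 14}


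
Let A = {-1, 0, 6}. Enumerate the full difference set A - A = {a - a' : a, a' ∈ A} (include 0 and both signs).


A - A = {a - a' : a, a' ∈ A}.
Compute a - a' for each ordered pair (a, a'):
a = -1: -1--1=0, -1-0=-1, -1-6=-7
a = 0: 0--1=1, 0-0=0, 0-6=-6
a = 6: 6--1=7, 6-0=6, 6-6=0
Collecting distinct values (and noting 0 appears from a-a):
A - A = {-7, -6, -1, 0, 1, 6, 7}
|A - A| = 7

A - A = {-7, -6, -1, 0, 1, 6, 7}


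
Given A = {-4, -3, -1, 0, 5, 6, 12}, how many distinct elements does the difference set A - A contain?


A - A = {a - a' : a, a' ∈ A}; |A| = 7.
Bounds: 2|A|-1 ≤ |A - A| ≤ |A|² - |A| + 1, i.e. 13 ≤ |A - A| ≤ 43.
Note: 0 ∈ A - A always (from a - a). The set is symmetric: if d ∈ A - A then -d ∈ A - A.
Enumerate nonzero differences d = a - a' with a > a' (then include -d):
Positive differences: {1, 2, 3, 4, 5, 6, 7, 8, 9, 10, 12, 13, 15, 16}
Full difference set: {0} ∪ (positive diffs) ∪ (negative diffs).
|A - A| = 1 + 2·14 = 29 (matches direct enumeration: 29).

|A - A| = 29


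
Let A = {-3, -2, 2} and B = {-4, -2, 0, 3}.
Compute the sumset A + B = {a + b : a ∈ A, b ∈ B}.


A + B = {a + b : a ∈ A, b ∈ B}.
Enumerate all |A|·|B| = 3·4 = 12 pairs (a, b) and collect distinct sums.
a = -3: -3+-4=-7, -3+-2=-5, -3+0=-3, -3+3=0
a = -2: -2+-4=-6, -2+-2=-4, -2+0=-2, -2+3=1
a = 2: 2+-4=-2, 2+-2=0, 2+0=2, 2+3=5
Collecting distinct sums: A + B = {-7, -6, -5, -4, -3, -2, 0, 1, 2, 5}
|A + B| = 10

A + B = {-7, -6, -5, -4, -3, -2, 0, 1, 2, 5}


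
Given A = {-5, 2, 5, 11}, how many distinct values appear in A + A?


A + A = {a + a' : a, a' ∈ A}; |A| = 4.
General bounds: 2|A| - 1 ≤ |A + A| ≤ |A|(|A|+1)/2, i.e. 7 ≤ |A + A| ≤ 10.
Lower bound 2|A|-1 is attained iff A is an arithmetic progression.
Enumerate sums a + a' for a ≤ a' (symmetric, so this suffices):
a = -5: -5+-5=-10, -5+2=-3, -5+5=0, -5+11=6
a = 2: 2+2=4, 2+5=7, 2+11=13
a = 5: 5+5=10, 5+11=16
a = 11: 11+11=22
Distinct sums: {-10, -3, 0, 4, 6, 7, 10, 13, 16, 22}
|A + A| = 10

|A + A| = 10


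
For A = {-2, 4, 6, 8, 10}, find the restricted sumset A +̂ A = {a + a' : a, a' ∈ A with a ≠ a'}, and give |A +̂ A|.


Restricted sumset: A +̂ A = {a + a' : a ∈ A, a' ∈ A, a ≠ a'}.
Equivalently, take A + A and drop any sum 2a that is achievable ONLY as a + a for a ∈ A (i.e. sums representable only with equal summands).
Enumerate pairs (a, a') with a < a' (symmetric, so each unordered pair gives one sum; this covers all a ≠ a'):
  -2 + 4 = 2
  -2 + 6 = 4
  -2 + 8 = 6
  -2 + 10 = 8
  4 + 6 = 10
  4 + 8 = 12
  4 + 10 = 14
  6 + 8 = 14
  6 + 10 = 16
  8 + 10 = 18
Collected distinct sums: {2, 4, 6, 8, 10, 12, 14, 16, 18}
|A +̂ A| = 9
(Reference bound: |A +̂ A| ≥ 2|A| - 3 for |A| ≥ 2, with |A| = 5 giving ≥ 7.)

|A +̂ A| = 9


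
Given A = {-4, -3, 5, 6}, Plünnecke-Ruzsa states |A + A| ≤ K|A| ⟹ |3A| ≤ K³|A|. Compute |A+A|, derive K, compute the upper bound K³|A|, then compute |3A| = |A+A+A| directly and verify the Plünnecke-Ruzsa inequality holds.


|A| = 4.
Step 1: Compute A + A by enumerating all 16 pairs.
A + A = {-8, -7, -6, 1, 2, 3, 10, 11, 12}, so |A + A| = 9.
Step 2: Doubling constant K = |A + A|/|A| = 9/4 = 9/4 ≈ 2.2500.
Step 3: Plünnecke-Ruzsa gives |3A| ≤ K³·|A| = (2.2500)³ · 4 ≈ 45.5625.
Step 4: Compute 3A = A + A + A directly by enumerating all triples (a,b,c) ∈ A³; |3A| = 16.
Step 5: Check 16 ≤ 45.5625? Yes ✓.

K = 9/4, Plünnecke-Ruzsa bound K³|A| ≈ 45.5625, |3A| = 16, inequality holds.


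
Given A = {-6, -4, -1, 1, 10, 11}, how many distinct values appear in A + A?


A + A = {a + a' : a, a' ∈ A}; |A| = 6.
General bounds: 2|A| - 1 ≤ |A + A| ≤ |A|(|A|+1)/2, i.e. 11 ≤ |A + A| ≤ 21.
Lower bound 2|A|-1 is attained iff A is an arithmetic progression.
Enumerate sums a + a' for a ≤ a' (symmetric, so this suffices):
a = -6: -6+-6=-12, -6+-4=-10, -6+-1=-7, -6+1=-5, -6+10=4, -6+11=5
a = -4: -4+-4=-8, -4+-1=-5, -4+1=-3, -4+10=6, -4+11=7
a = -1: -1+-1=-2, -1+1=0, -1+10=9, -1+11=10
a = 1: 1+1=2, 1+10=11, 1+11=12
a = 10: 10+10=20, 10+11=21
a = 11: 11+11=22
Distinct sums: {-12, -10, -8, -7, -5, -3, -2, 0, 2, 4, 5, 6, 7, 9, 10, 11, 12, 20, 21, 22}
|A + A| = 20

|A + A| = 20


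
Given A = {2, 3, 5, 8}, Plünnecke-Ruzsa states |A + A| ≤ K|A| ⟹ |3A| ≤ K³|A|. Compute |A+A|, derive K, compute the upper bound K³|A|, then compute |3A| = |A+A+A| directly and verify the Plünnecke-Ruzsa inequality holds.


|A| = 4.
Step 1: Compute A + A by enumerating all 16 pairs.
A + A = {4, 5, 6, 7, 8, 10, 11, 13, 16}, so |A + A| = 9.
Step 2: Doubling constant K = |A + A|/|A| = 9/4 = 9/4 ≈ 2.2500.
Step 3: Plünnecke-Ruzsa gives |3A| ≤ K³·|A| = (2.2500)³ · 4 ≈ 45.5625.
Step 4: Compute 3A = A + A + A directly by enumerating all triples (a,b,c) ∈ A³; |3A| = 15.
Step 5: Check 15 ≤ 45.5625? Yes ✓.

K = 9/4, Plünnecke-Ruzsa bound K³|A| ≈ 45.5625, |3A| = 15, inequality holds.


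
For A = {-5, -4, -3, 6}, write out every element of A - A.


A - A = {a - a' : a, a' ∈ A}.
Compute a - a' for each ordered pair (a, a'):
a = -5: -5--5=0, -5--4=-1, -5--3=-2, -5-6=-11
a = -4: -4--5=1, -4--4=0, -4--3=-1, -4-6=-10
a = -3: -3--5=2, -3--4=1, -3--3=0, -3-6=-9
a = 6: 6--5=11, 6--4=10, 6--3=9, 6-6=0
Collecting distinct values (and noting 0 appears from a-a):
A - A = {-11, -10, -9, -2, -1, 0, 1, 2, 9, 10, 11}
|A - A| = 11

A - A = {-11, -10, -9, -2, -1, 0, 1, 2, 9, 10, 11}


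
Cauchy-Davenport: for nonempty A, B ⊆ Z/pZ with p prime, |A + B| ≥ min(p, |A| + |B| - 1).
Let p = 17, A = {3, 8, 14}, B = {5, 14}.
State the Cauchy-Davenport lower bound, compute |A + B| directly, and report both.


Cauchy-Davenport: |A + B| ≥ min(p, |A| + |B| - 1) for A, B nonempty in Z/pZ.
|A| = 3, |B| = 2, p = 17.
CD lower bound = min(17, 3 + 2 - 1) = min(17, 4) = 4.
Compute A + B mod 17 directly:
a = 3: 3+5=8, 3+14=0
a = 8: 8+5=13, 8+14=5
a = 14: 14+5=2, 14+14=11
A + B = {0, 2, 5, 8, 11, 13}, so |A + B| = 6.
Verify: 6 ≥ 4? Yes ✓.

CD lower bound = 4, actual |A + B| = 6.


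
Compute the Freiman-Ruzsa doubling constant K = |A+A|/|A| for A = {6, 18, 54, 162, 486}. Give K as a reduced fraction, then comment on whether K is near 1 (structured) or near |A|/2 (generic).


|A| = 5.
Compute A + A by enumerating all 25 pairs.
A + A = {12, 24, 36, 60, 72, 108, 168, 180, 216, 324, 492, 504, 540, 648, 972}, so |A + A| = 15.
K = |A + A| / |A| = 15/5 = 3/1 ≈ 3.0000.
Reference: AP of size 5 gives K = 9/5 ≈ 1.8000; a fully generic set of size 5 gives K ≈ 3.0000.

|A| = 5, |A + A| = 15, K = 15/5 = 3/1.


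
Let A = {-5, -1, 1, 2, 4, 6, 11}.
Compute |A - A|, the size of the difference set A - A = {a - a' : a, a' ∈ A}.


A - A = {a - a' : a, a' ∈ A}; |A| = 7.
Bounds: 2|A|-1 ≤ |A - A| ≤ |A|² - |A| + 1, i.e. 13 ≤ |A - A| ≤ 43.
Note: 0 ∈ A - A always (from a - a). The set is symmetric: if d ∈ A - A then -d ∈ A - A.
Enumerate nonzero differences d = a - a' with a > a' (then include -d):
Positive differences: {1, 2, 3, 4, 5, 6, 7, 9, 10, 11, 12, 16}
Full difference set: {0} ∪ (positive diffs) ∪ (negative diffs).
|A - A| = 1 + 2·12 = 25 (matches direct enumeration: 25).

|A - A| = 25


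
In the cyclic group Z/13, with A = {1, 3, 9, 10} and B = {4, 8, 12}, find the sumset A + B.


Work in Z/13Z: reduce every sum a + b modulo 13.
Enumerate all 12 pairs:
a = 1: 1+4=5, 1+8=9, 1+12=0
a = 3: 3+4=7, 3+8=11, 3+12=2
a = 9: 9+4=0, 9+8=4, 9+12=8
a = 10: 10+4=1, 10+8=5, 10+12=9
Distinct residues collected: {0, 1, 2, 4, 5, 7, 8, 9, 11}
|A + B| = 9 (out of 13 total residues).

A + B = {0, 1, 2, 4, 5, 7, 8, 9, 11}


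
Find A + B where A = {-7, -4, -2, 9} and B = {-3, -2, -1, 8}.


A + B = {a + b : a ∈ A, b ∈ B}.
Enumerate all |A|·|B| = 4·4 = 16 pairs (a, b) and collect distinct sums.
a = -7: -7+-3=-10, -7+-2=-9, -7+-1=-8, -7+8=1
a = -4: -4+-3=-7, -4+-2=-6, -4+-1=-5, -4+8=4
a = -2: -2+-3=-5, -2+-2=-4, -2+-1=-3, -2+8=6
a = 9: 9+-3=6, 9+-2=7, 9+-1=8, 9+8=17
Collecting distinct sums: A + B = {-10, -9, -8, -7, -6, -5, -4, -3, 1, 4, 6, 7, 8, 17}
|A + B| = 14

A + B = {-10, -9, -8, -7, -6, -5, -4, -3, 1, 4, 6, 7, 8, 17}


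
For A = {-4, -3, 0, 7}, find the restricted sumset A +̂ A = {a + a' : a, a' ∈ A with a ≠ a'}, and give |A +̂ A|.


Restricted sumset: A +̂ A = {a + a' : a ∈ A, a' ∈ A, a ≠ a'}.
Equivalently, take A + A and drop any sum 2a that is achievable ONLY as a + a for a ∈ A (i.e. sums representable only with equal summands).
Enumerate pairs (a, a') with a < a' (symmetric, so each unordered pair gives one sum; this covers all a ≠ a'):
  -4 + -3 = -7
  -4 + 0 = -4
  -4 + 7 = 3
  -3 + 0 = -3
  -3 + 7 = 4
  0 + 7 = 7
Collected distinct sums: {-7, -4, -3, 3, 4, 7}
|A +̂ A| = 6
(Reference bound: |A +̂ A| ≥ 2|A| - 3 for |A| ≥ 2, with |A| = 4 giving ≥ 5.)

|A +̂ A| = 6


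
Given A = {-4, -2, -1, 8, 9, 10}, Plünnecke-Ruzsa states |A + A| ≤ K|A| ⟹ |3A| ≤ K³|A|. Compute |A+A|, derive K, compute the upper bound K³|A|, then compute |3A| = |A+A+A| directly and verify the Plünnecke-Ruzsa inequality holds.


|A| = 6.
Step 1: Compute A + A by enumerating all 36 pairs.
A + A = {-8, -6, -5, -4, -3, -2, 4, 5, 6, 7, 8, 9, 16, 17, 18, 19, 20}, so |A + A| = 17.
Step 2: Doubling constant K = |A + A|/|A| = 17/6 = 17/6 ≈ 2.8333.
Step 3: Plünnecke-Ruzsa gives |3A| ≤ K³·|A| = (2.8333)³ · 6 ≈ 136.4722.
Step 4: Compute 3A = A + A + A directly by enumerating all triples (a,b,c) ∈ A³; |3A| = 33.
Step 5: Check 33 ≤ 136.4722? Yes ✓.

K = 17/6, Plünnecke-Ruzsa bound K³|A| ≈ 136.4722, |3A| = 33, inequality holds.


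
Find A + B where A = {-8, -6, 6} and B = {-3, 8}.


A + B = {a + b : a ∈ A, b ∈ B}.
Enumerate all |A|·|B| = 3·2 = 6 pairs (a, b) and collect distinct sums.
a = -8: -8+-3=-11, -8+8=0
a = -6: -6+-3=-9, -6+8=2
a = 6: 6+-3=3, 6+8=14
Collecting distinct sums: A + B = {-11, -9, 0, 2, 3, 14}
|A + B| = 6

A + B = {-11, -9, 0, 2, 3, 14}


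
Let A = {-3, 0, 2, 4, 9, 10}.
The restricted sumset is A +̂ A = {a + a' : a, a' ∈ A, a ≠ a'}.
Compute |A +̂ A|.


Restricted sumset: A +̂ A = {a + a' : a ∈ A, a' ∈ A, a ≠ a'}.
Equivalently, take A + A and drop any sum 2a that is achievable ONLY as a + a for a ∈ A (i.e. sums representable only with equal summands).
Enumerate pairs (a, a') with a < a' (symmetric, so each unordered pair gives one sum; this covers all a ≠ a'):
  -3 + 0 = -3
  -3 + 2 = -1
  -3 + 4 = 1
  -3 + 9 = 6
  -3 + 10 = 7
  0 + 2 = 2
  0 + 4 = 4
  0 + 9 = 9
  0 + 10 = 10
  2 + 4 = 6
  2 + 9 = 11
  2 + 10 = 12
  4 + 9 = 13
  4 + 10 = 14
  9 + 10 = 19
Collected distinct sums: {-3, -1, 1, 2, 4, 6, 7, 9, 10, 11, 12, 13, 14, 19}
|A +̂ A| = 14
(Reference bound: |A +̂ A| ≥ 2|A| - 3 for |A| ≥ 2, with |A| = 6 giving ≥ 9.)

|A +̂ A| = 14


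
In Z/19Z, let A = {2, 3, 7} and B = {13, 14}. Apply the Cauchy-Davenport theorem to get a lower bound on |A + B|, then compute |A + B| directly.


Cauchy-Davenport: |A + B| ≥ min(p, |A| + |B| - 1) for A, B nonempty in Z/pZ.
|A| = 3, |B| = 2, p = 19.
CD lower bound = min(19, 3 + 2 - 1) = min(19, 4) = 4.
Compute A + B mod 19 directly:
a = 2: 2+13=15, 2+14=16
a = 3: 3+13=16, 3+14=17
a = 7: 7+13=1, 7+14=2
A + B = {1, 2, 15, 16, 17}, so |A + B| = 5.
Verify: 5 ≥ 4? Yes ✓.

CD lower bound = 4, actual |A + B| = 5.


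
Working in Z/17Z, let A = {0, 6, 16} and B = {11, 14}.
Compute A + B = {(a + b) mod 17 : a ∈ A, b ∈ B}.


Work in Z/17Z: reduce every sum a + b modulo 17.
Enumerate all 6 pairs:
a = 0: 0+11=11, 0+14=14
a = 6: 6+11=0, 6+14=3
a = 16: 16+11=10, 16+14=13
Distinct residues collected: {0, 3, 10, 11, 13, 14}
|A + B| = 6 (out of 17 total residues).

A + B = {0, 3, 10, 11, 13, 14}


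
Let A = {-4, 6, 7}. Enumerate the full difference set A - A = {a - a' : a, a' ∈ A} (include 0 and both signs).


A - A = {a - a' : a, a' ∈ A}.
Compute a - a' for each ordered pair (a, a'):
a = -4: -4--4=0, -4-6=-10, -4-7=-11
a = 6: 6--4=10, 6-6=0, 6-7=-1
a = 7: 7--4=11, 7-6=1, 7-7=0
Collecting distinct values (and noting 0 appears from a-a):
A - A = {-11, -10, -1, 0, 1, 10, 11}
|A - A| = 7

A - A = {-11, -10, -1, 0, 1, 10, 11}


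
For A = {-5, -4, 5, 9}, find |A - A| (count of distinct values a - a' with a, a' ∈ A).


A - A = {a - a' : a, a' ∈ A}; |A| = 4.
Bounds: 2|A|-1 ≤ |A - A| ≤ |A|² - |A| + 1, i.e. 7 ≤ |A - A| ≤ 13.
Note: 0 ∈ A - A always (from a - a). The set is symmetric: if d ∈ A - A then -d ∈ A - A.
Enumerate nonzero differences d = a - a' with a > a' (then include -d):
Positive differences: {1, 4, 9, 10, 13, 14}
Full difference set: {0} ∪ (positive diffs) ∪ (negative diffs).
|A - A| = 1 + 2·6 = 13 (matches direct enumeration: 13).

|A - A| = 13


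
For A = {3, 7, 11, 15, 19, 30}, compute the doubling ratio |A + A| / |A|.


|A| = 6.
Compute A + A by enumerating all 36 pairs.
A + A = {6, 10, 14, 18, 22, 26, 30, 33, 34, 37, 38, 41, 45, 49, 60}, so |A + A| = 15.
K = |A + A| / |A| = 15/6 = 5/2 ≈ 2.5000.
Reference: AP of size 6 gives K = 11/6 ≈ 1.8333; a fully generic set of size 6 gives K ≈ 3.5000.

|A| = 6, |A + A| = 15, K = 15/6 = 5/2.


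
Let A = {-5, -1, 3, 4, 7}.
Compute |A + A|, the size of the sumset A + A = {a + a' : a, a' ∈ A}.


A + A = {a + a' : a, a' ∈ A}; |A| = 5.
General bounds: 2|A| - 1 ≤ |A + A| ≤ |A|(|A|+1)/2, i.e. 9 ≤ |A + A| ≤ 15.
Lower bound 2|A|-1 is attained iff A is an arithmetic progression.
Enumerate sums a + a' for a ≤ a' (symmetric, so this suffices):
a = -5: -5+-5=-10, -5+-1=-6, -5+3=-2, -5+4=-1, -5+7=2
a = -1: -1+-1=-2, -1+3=2, -1+4=3, -1+7=6
a = 3: 3+3=6, 3+4=7, 3+7=10
a = 4: 4+4=8, 4+7=11
a = 7: 7+7=14
Distinct sums: {-10, -6, -2, -1, 2, 3, 6, 7, 8, 10, 11, 14}
|A + A| = 12

|A + A| = 12


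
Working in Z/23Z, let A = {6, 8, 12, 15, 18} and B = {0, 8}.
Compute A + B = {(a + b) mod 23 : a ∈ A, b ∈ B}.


Work in Z/23Z: reduce every sum a + b modulo 23.
Enumerate all 10 pairs:
a = 6: 6+0=6, 6+8=14
a = 8: 8+0=8, 8+8=16
a = 12: 12+0=12, 12+8=20
a = 15: 15+0=15, 15+8=0
a = 18: 18+0=18, 18+8=3
Distinct residues collected: {0, 3, 6, 8, 12, 14, 15, 16, 18, 20}
|A + B| = 10 (out of 23 total residues).

A + B = {0, 3, 6, 8, 12, 14, 15, 16, 18, 20}


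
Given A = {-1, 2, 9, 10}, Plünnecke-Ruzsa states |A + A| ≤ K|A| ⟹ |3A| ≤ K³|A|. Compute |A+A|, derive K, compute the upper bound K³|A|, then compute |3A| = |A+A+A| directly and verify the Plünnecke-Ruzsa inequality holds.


|A| = 4.
Step 1: Compute A + A by enumerating all 16 pairs.
A + A = {-2, 1, 4, 8, 9, 11, 12, 18, 19, 20}, so |A + A| = 10.
Step 2: Doubling constant K = |A + A|/|A| = 10/4 = 10/4 ≈ 2.5000.
Step 3: Plünnecke-Ruzsa gives |3A| ≤ K³·|A| = (2.5000)³ · 4 ≈ 62.5000.
Step 4: Compute 3A = A + A + A directly by enumerating all triples (a,b,c) ∈ A³; |3A| = 20.
Step 5: Check 20 ≤ 62.5000? Yes ✓.

K = 10/4, Plünnecke-Ruzsa bound K³|A| ≈ 62.5000, |3A| = 20, inequality holds.


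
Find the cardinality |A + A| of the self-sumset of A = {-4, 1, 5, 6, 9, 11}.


A + A = {a + a' : a, a' ∈ A}; |A| = 6.
General bounds: 2|A| - 1 ≤ |A + A| ≤ |A|(|A|+1)/2, i.e. 11 ≤ |A + A| ≤ 21.
Lower bound 2|A|-1 is attained iff A is an arithmetic progression.
Enumerate sums a + a' for a ≤ a' (symmetric, so this suffices):
a = -4: -4+-4=-8, -4+1=-3, -4+5=1, -4+6=2, -4+9=5, -4+11=7
a = 1: 1+1=2, 1+5=6, 1+6=7, 1+9=10, 1+11=12
a = 5: 5+5=10, 5+6=11, 5+9=14, 5+11=16
a = 6: 6+6=12, 6+9=15, 6+11=17
a = 9: 9+9=18, 9+11=20
a = 11: 11+11=22
Distinct sums: {-8, -3, 1, 2, 5, 6, 7, 10, 11, 12, 14, 15, 16, 17, 18, 20, 22}
|A + A| = 17

|A + A| = 17


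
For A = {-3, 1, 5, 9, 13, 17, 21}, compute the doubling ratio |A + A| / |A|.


|A| = 7.
Compute A + A by enumerating all 49 pairs.
A + A = {-6, -2, 2, 6, 10, 14, 18, 22, 26, 30, 34, 38, 42}, so |A + A| = 13.
K = |A + A| / |A| = 13/7 (already in lowest terms) ≈ 1.8571.
Reference: AP of size 7 gives K = 13/7 ≈ 1.8571; a fully generic set of size 7 gives K ≈ 4.0000.

|A| = 7, |A + A| = 13, K = 13/7.


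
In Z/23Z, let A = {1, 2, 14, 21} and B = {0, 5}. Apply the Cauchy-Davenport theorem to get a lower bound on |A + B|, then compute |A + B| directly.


Cauchy-Davenport: |A + B| ≥ min(p, |A| + |B| - 1) for A, B nonempty in Z/pZ.
|A| = 4, |B| = 2, p = 23.
CD lower bound = min(23, 4 + 2 - 1) = min(23, 5) = 5.
Compute A + B mod 23 directly:
a = 1: 1+0=1, 1+5=6
a = 2: 2+0=2, 2+5=7
a = 14: 14+0=14, 14+5=19
a = 21: 21+0=21, 21+5=3
A + B = {1, 2, 3, 6, 7, 14, 19, 21}, so |A + B| = 8.
Verify: 8 ≥ 5? Yes ✓.

CD lower bound = 5, actual |A + B| = 8.


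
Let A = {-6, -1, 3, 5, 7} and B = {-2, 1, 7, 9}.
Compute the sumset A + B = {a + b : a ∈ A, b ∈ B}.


A + B = {a + b : a ∈ A, b ∈ B}.
Enumerate all |A|·|B| = 5·4 = 20 pairs (a, b) and collect distinct sums.
a = -6: -6+-2=-8, -6+1=-5, -6+7=1, -6+9=3
a = -1: -1+-2=-3, -1+1=0, -1+7=6, -1+9=8
a = 3: 3+-2=1, 3+1=4, 3+7=10, 3+9=12
a = 5: 5+-2=3, 5+1=6, 5+7=12, 5+9=14
a = 7: 7+-2=5, 7+1=8, 7+7=14, 7+9=16
Collecting distinct sums: A + B = {-8, -5, -3, 0, 1, 3, 4, 5, 6, 8, 10, 12, 14, 16}
|A + B| = 14

A + B = {-8, -5, -3, 0, 1, 3, 4, 5, 6, 8, 10, 12, 14, 16}


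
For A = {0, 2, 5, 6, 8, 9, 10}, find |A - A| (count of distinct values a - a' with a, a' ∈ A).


A - A = {a - a' : a, a' ∈ A}; |A| = 7.
Bounds: 2|A|-1 ≤ |A - A| ≤ |A|² - |A| + 1, i.e. 13 ≤ |A - A| ≤ 43.
Note: 0 ∈ A - A always (from a - a). The set is symmetric: if d ∈ A - A then -d ∈ A - A.
Enumerate nonzero differences d = a - a' with a > a' (then include -d):
Positive differences: {1, 2, 3, 4, 5, 6, 7, 8, 9, 10}
Full difference set: {0} ∪ (positive diffs) ∪ (negative diffs).
|A - A| = 1 + 2·10 = 21 (matches direct enumeration: 21).

|A - A| = 21


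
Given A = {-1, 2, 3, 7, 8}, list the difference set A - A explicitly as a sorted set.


A - A = {a - a' : a, a' ∈ A}.
Compute a - a' for each ordered pair (a, a'):
a = -1: -1--1=0, -1-2=-3, -1-3=-4, -1-7=-8, -1-8=-9
a = 2: 2--1=3, 2-2=0, 2-3=-1, 2-7=-5, 2-8=-6
a = 3: 3--1=4, 3-2=1, 3-3=0, 3-7=-4, 3-8=-5
a = 7: 7--1=8, 7-2=5, 7-3=4, 7-7=0, 7-8=-1
a = 8: 8--1=9, 8-2=6, 8-3=5, 8-7=1, 8-8=0
Collecting distinct values (and noting 0 appears from a-a):
A - A = {-9, -8, -6, -5, -4, -3, -1, 0, 1, 3, 4, 5, 6, 8, 9}
|A - A| = 15

A - A = {-9, -8, -6, -5, -4, -3, -1, 0, 1, 3, 4, 5, 6, 8, 9}


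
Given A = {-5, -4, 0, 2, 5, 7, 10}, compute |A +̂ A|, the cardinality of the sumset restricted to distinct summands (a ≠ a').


Restricted sumset: A +̂ A = {a + a' : a ∈ A, a' ∈ A, a ≠ a'}.
Equivalently, take A + A and drop any sum 2a that is achievable ONLY as a + a for a ∈ A (i.e. sums representable only with equal summands).
Enumerate pairs (a, a') with a < a' (symmetric, so each unordered pair gives one sum; this covers all a ≠ a'):
  -5 + -4 = -9
  -5 + 0 = -5
  -5 + 2 = -3
  -5 + 5 = 0
  -5 + 7 = 2
  -5 + 10 = 5
  -4 + 0 = -4
  -4 + 2 = -2
  -4 + 5 = 1
  -4 + 7 = 3
  -4 + 10 = 6
  0 + 2 = 2
  0 + 5 = 5
  0 + 7 = 7
  0 + 10 = 10
  2 + 5 = 7
  2 + 7 = 9
  2 + 10 = 12
  5 + 7 = 12
  5 + 10 = 15
  7 + 10 = 17
Collected distinct sums: {-9, -5, -4, -3, -2, 0, 1, 2, 3, 5, 6, 7, 9, 10, 12, 15, 17}
|A +̂ A| = 17
(Reference bound: |A +̂ A| ≥ 2|A| - 3 for |A| ≥ 2, with |A| = 7 giving ≥ 11.)

|A +̂ A| = 17


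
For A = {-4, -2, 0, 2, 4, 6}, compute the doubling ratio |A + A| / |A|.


|A| = 6.
Compute A + A by enumerating all 36 pairs.
A + A = {-8, -6, -4, -2, 0, 2, 4, 6, 8, 10, 12}, so |A + A| = 11.
K = |A + A| / |A| = 11/6 (already in lowest terms) ≈ 1.8333.
Reference: AP of size 6 gives K = 11/6 ≈ 1.8333; a fully generic set of size 6 gives K ≈ 3.5000.

|A| = 6, |A + A| = 11, K = 11/6.


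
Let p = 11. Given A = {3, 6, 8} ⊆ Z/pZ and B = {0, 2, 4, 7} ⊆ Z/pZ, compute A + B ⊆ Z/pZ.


Work in Z/11Z: reduce every sum a + b modulo 11.
Enumerate all 12 pairs:
a = 3: 3+0=3, 3+2=5, 3+4=7, 3+7=10
a = 6: 6+0=6, 6+2=8, 6+4=10, 6+7=2
a = 8: 8+0=8, 8+2=10, 8+4=1, 8+7=4
Distinct residues collected: {1, 2, 3, 4, 5, 6, 7, 8, 10}
|A + B| = 9 (out of 11 total residues).

A + B = {1, 2, 3, 4, 5, 6, 7, 8, 10}


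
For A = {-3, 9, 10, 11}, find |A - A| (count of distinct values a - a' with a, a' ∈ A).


A - A = {a - a' : a, a' ∈ A}; |A| = 4.
Bounds: 2|A|-1 ≤ |A - A| ≤ |A|² - |A| + 1, i.e. 7 ≤ |A - A| ≤ 13.
Note: 0 ∈ A - A always (from a - a). The set is symmetric: if d ∈ A - A then -d ∈ A - A.
Enumerate nonzero differences d = a - a' with a > a' (then include -d):
Positive differences: {1, 2, 12, 13, 14}
Full difference set: {0} ∪ (positive diffs) ∪ (negative diffs).
|A - A| = 1 + 2·5 = 11 (matches direct enumeration: 11).

|A - A| = 11


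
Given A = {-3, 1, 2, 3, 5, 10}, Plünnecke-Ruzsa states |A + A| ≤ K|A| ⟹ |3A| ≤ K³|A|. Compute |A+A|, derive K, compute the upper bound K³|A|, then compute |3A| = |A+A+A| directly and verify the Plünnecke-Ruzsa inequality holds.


|A| = 6.
Step 1: Compute A + A by enumerating all 36 pairs.
A + A = {-6, -2, -1, 0, 2, 3, 4, 5, 6, 7, 8, 10, 11, 12, 13, 15, 20}, so |A + A| = 17.
Step 2: Doubling constant K = |A + A|/|A| = 17/6 = 17/6 ≈ 2.8333.
Step 3: Plünnecke-Ruzsa gives |3A| ≤ K³·|A| = (2.8333)³ · 6 ≈ 136.4722.
Step 4: Compute 3A = A + A + A directly by enumerating all triples (a,b,c) ∈ A³; |3A| = 30.
Step 5: Check 30 ≤ 136.4722? Yes ✓.

K = 17/6, Plünnecke-Ruzsa bound K³|A| ≈ 136.4722, |3A| = 30, inequality holds.
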